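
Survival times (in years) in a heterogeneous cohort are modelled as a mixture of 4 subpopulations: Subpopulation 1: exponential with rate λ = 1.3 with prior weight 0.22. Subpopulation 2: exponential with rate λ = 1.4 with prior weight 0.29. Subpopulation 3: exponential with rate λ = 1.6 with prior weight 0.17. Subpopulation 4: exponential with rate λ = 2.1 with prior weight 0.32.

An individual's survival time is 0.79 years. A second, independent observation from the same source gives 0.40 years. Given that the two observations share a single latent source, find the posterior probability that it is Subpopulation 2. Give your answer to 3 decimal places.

0.292

The responsibility of component k is π_k f_k(x) divided by Σ_j π_j f_j(x).
Since both observations come from the same component, the likelihood for component k is f_k(x₁)·f_k(x₂).
  L_1 = [0.465503] × [0.772877] = 0.359777
  L_2 = [0.463232] × [0.799693] = 0.370443
  L_3 = [0.452035] × [0.843668] = 0.381367
  L_4 = [0.399691] × [0.906592] = 0.362357
Prior × likelihood for each component:
  π_1·L_1 = 0.22 × 0.359777 = 0.0791509
  π_2·L_2 = 0.29 × 0.370443 = 0.107428
  π_3·L_3 = 0.17 × 0.381367 = 0.0648324
  π_4·L_4 = 0.32 × 0.362357 = 0.115954
Sum: 0.0791509 + 0.107428 + 0.0648324 + 0.115954 = 0.367366
Responsibility of Subpopulation 2: 0.107428 / 0.367366 ≈ 0.292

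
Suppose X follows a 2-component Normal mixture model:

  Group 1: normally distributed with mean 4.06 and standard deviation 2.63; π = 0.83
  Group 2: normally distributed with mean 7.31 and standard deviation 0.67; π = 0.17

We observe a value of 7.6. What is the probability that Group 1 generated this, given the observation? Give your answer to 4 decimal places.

0.3557

P(component k | x) = w_k·f_k(x) / marginal(x), where marginal(x) = Σ_j w_j·f_j(x).
Component likelihoods at x = 7.6:
  f_1 = 0.0613113
  f_2 = 0.542192
Unnormalised posteriors:
  w_1·f_1 = 0.83 × 0.0613113 = 0.0508884
  w_2·f_2 = 0.17 × 0.542192 = 0.0921727
Evidence: 0.0508884 + 0.0921727 = 0.143061
P(Group 1 | the observation) = 0.0508884 / 0.143061 ≈ 0.3557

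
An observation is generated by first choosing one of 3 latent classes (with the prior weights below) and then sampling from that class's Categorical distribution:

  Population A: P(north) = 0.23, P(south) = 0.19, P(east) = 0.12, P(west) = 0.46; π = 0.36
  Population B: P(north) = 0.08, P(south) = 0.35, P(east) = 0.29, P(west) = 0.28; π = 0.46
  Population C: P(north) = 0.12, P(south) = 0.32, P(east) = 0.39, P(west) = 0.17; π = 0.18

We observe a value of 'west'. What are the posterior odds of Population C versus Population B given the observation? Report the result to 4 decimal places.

0.2376

Posterior odds = (w_i f_i(x)) / (w_j f_j(x)); the normalising sum cancels.
Categorical probabilities:
  f_A = 0.46
  f_B = 0.28
  f_C = 0.17
Posterior odds = (w_C·f_C) / (w_B·f_B) = (0.18·0.17) / (0.46·0.28) = 0.0306 / 0.1288 ≈ 0.2376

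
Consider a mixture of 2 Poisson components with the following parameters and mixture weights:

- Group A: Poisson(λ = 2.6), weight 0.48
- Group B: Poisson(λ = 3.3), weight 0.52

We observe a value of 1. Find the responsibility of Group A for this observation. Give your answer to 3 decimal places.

The responsibility of component k is π_k f_k(x) divided by Σ_j π_j f_j(x).
Evaluate each component's likelihood at the observed value:
  p_A = e^(−2.6)·2.6^1/1! = 0.193111
  p_B = e^(−3.3)·3.3^1/1! = 0.121714
Prior × likelihood for each component:
  π_A·p_A = 0.48 × 0.193111 = 0.0926934
  π_B·p_B = 0.52 × 0.121714 = 0.0632915
Evidence: 0.0926934 + 0.0632915 = 0.155985
P(Group A | x) ≈ 0.594

0.594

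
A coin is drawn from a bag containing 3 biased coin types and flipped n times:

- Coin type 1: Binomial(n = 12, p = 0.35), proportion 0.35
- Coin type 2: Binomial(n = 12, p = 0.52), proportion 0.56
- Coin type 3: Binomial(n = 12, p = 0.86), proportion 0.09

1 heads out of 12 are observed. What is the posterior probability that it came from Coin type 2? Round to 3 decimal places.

0.078

P(component k | x) = π_k·f_k(x) / marginal(x), where marginal(x) = Σ_j π_j·f_j(x).
Binomial probabilities:
  p_1 = 0.0367533
  p_2 = 0.00194464
  p_3 = 4.17915e-09
Multiply by the mixture weights:
  π_1·p_1 = 0.35 × 0.0367533 = 0.0128637
  π_2·p_2 = 0.56 × 0.00194464 = 0.001089
  π_3·p_3 = 0.09 × 4.17915e-09 = 3.76124e-10
Denominator: 0.0128637 + 0.001089 + 3.76124e-10 = 0.0139526
P(Coin type 2 | x) = 0.001089 / 0.0139526 ≈ 0.078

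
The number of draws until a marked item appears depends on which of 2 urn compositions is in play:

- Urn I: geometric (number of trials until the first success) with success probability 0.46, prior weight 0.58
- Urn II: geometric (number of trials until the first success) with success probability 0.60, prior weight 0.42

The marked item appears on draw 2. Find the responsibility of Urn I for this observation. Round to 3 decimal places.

0.588

Posterior ∝ prior × likelihood, so P(k | x) ∝ w_k f_k(x); normalise over all components.
Evaluate each component's likelihood at the observed value:
  L_I = 0.46·(1−0.46)^1 = 0.46·0.54 = 0.2484
  L_II = 0.60·(1−0.60)^1 = 0.60·0.4 = 0.24
Weight by the priors:
  w_I·L_I = 0.58 × 0.2484 = 0.144072
  w_II·L_II = 0.42 × 0.24 = 0.1008
Marginal: 0.144072 + 0.1008 = 0.244872
Responsibility of Urn I: 0.144072 / 0.244872 ≈ 0.588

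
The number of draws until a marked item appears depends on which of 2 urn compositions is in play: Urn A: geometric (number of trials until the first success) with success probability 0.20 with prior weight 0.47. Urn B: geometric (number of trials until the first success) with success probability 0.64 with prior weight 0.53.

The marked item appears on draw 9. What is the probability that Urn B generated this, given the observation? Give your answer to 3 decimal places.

P(component k | x) = P(Z=k)·f_k(x) / marginal(x), where marginal(x) = Σ_j P(Z=j)·f_j(x).
Component likelihoods at x = 9:
  p_A = 0.20·(1−0.20)^8 = 0.20·0.167772 = 0.0335544
  p_B = 0.64·(1−0.64)^8 = 0.64·0.000282111 = 0.000180551
Multiply by the mixture weights:
  P(Z=A)·p_A = 0.47 × 0.0335544 = 0.0157706
  P(Z=B)·p_B = 0.53 × 0.000180551 = 9.5692e-05
Sum: 0.0157706 + 9.5692e-05 = 0.0158663
P(Urn B | x) = 9.5692e-05 / 0.0158663 ≈ 0.006

0.006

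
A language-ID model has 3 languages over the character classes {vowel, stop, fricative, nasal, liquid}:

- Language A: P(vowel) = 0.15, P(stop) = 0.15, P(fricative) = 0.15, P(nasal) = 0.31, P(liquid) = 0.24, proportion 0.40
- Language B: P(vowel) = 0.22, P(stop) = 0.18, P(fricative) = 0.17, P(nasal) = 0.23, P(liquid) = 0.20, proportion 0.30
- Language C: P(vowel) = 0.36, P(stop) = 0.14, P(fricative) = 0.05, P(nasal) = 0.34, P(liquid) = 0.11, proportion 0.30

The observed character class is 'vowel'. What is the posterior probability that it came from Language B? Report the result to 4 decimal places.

By Bayes' theorem, P(k | x) = P(Z=k) f_k(x) / Σ_j P(Z=j) f_j(x).
Evaluate each component's likelihood at the observed value:
  f_A = P(vowel | comp) = 0.15
  f_B = P(vowel | comp) = 0.22
  f_C = P(vowel | comp) = 0.36
Weight by the priors:
  P(Z=A)·f_A = 0.40 × 0.15 = 0.06
  P(Z=B)·f_B = 0.30 × 0.22 = 0.066
  P(Z=C)·f_C = 0.30 × 0.36 = 0.108
Sum: 0.06 + 0.066 + 0.108 = 0.234
P(Language B | data) = 0.066 / 0.234 ≈ 0.2821

0.2821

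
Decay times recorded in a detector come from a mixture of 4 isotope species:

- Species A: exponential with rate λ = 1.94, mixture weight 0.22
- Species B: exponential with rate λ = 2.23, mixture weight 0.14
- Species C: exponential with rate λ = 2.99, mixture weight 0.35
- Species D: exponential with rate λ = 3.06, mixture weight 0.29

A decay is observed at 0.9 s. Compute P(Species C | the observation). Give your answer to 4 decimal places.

0.2910

Posterior ∝ prior × likelihood, so P(k | x) ∝ w_k f_k(x); normalise over all components.
Evaluate each component's likelihood at the observed value:
  f_A = 0.338473
  f_B = 0.299692
  f_C = 0.202761
  f_D = 0.194838
Multiply by the mixture weights:
  w_A·f_A = 0.22 × 0.338473 = 0.074464
  w_B·f_B = 0.14 × 0.299692 = 0.0419569
  w_C·f_C = 0.35 × 0.202761 = 0.0709664
  w_D·f_D = 0.29 × 0.194838 = 0.0565031
Marginal: 0.074464 + 0.0419569 + 0.0709664 + 0.0565031 = 0.24389
So the posterior for Species C is 0.0709664 / 0.24389 ≈ 0.2910.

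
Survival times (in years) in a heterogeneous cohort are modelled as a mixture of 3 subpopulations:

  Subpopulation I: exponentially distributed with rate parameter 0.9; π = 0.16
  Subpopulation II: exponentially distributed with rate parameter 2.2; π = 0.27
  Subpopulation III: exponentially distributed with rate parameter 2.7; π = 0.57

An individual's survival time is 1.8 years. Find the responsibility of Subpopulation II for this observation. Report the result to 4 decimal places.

The responsibility of component k is w_k f_k(x) divided by Σ_j w_j f_j(x).
Exponential densities:
  p_I = 0.9·e^(−0.9·1.8) = 0.9·e^(−1.6200) = 0.178109
  p_II = 2.2·e^(−2.2·1.8) = 2.2·e^(−3.9600) = 0.0419389
  p_III = 2.7·e^(−2.7·1.8) = 2.7·e^(−4.8600) = 0.0209263
Multiply by the mixture weights:
  w_I·p_I = 0.16 × 0.178109 = 0.0284974
  w_II·p_II = 0.27 × 0.0419389 = 0.0113235
  w_III·p_III = 0.57 × 0.0209263 = 0.011928
Denominator: 0.0284974 + 0.0113235 + 0.011928 = 0.0517489
P(Subpopulation II | data) = 0.0113235 / 0.0517489 ≈ 0.2188

0.2188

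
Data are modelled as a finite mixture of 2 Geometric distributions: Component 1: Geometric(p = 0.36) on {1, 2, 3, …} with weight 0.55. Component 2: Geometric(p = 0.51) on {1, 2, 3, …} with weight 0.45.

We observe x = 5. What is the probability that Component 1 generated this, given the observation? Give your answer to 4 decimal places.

The responsibility of component k is P(Z=k) f_k(x) divided by Σ_j P(Z=j) f_j(x).
Component likelihoods at x = 5:
  f_1 = 0.36·(1−0.36)^4 = 0.36·0.167772 = 0.060398
  f_2 = 0.51·(1−0.51)^4 = 0.51·0.057648 = 0.0294005
Multiply by the mixture weights:
  P(Z=1)·f_1 = 0.55 × 0.060398 = 0.0332189
  P(Z=2)·f_2 = 0.45 × 0.0294005 = 0.0132302
Marginal: 0.0332189 + 0.0132302 = 0.0464491
P(Component 1 | data) = 0.0332189 / 0.0464491 ≈ 0.7152

0.7152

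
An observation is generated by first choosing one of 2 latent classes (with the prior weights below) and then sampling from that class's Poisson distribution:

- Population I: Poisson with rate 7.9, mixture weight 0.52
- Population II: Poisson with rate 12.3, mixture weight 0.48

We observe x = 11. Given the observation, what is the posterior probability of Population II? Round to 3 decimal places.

The responsibility of component k is w_k f_k(x) divided by Σ_j w_j f_j(x).
Component likelihoods at x = 11:
  p_I = 0.069473
  p_II = 0.111168
Prior × likelihood for each component:
  w_I·p_I = 0.52 × 0.069473 = 0.0361259
  w_II·p_II = 0.48 × 0.111168 = 0.0533605
Marginal: 0.0361259 + 0.0533605 = 0.0894864
P(Population II | x) = 0.0533605 / 0.0894864 ≈ 0.596

0.596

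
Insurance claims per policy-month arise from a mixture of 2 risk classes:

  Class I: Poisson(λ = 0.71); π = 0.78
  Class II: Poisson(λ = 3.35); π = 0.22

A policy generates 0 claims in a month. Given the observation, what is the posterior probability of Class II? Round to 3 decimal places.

Posterior ∝ prior × likelihood, so P(k | x) ∝ w_k f_k(x); normalise over all components.
Component likelihoods at x = 0 claims:
  f_I = e^(−0.71)·0.71^0/0! = 0.491644
  f_II = e^(−3.35)·3.35^0/0! = 0.0350844
Multiply by the mixture weights:
  w_I·f_I = 0.78 × 0.491644 = 0.383482
  w_II·f_II = 0.22 × 0.0350844 = 0.00771856
Evidence: 0.383482 + 0.00771856 = 0.391201
Responsibility of Class II: 0.00771856 / 0.391201 ≈ 0.020

0.020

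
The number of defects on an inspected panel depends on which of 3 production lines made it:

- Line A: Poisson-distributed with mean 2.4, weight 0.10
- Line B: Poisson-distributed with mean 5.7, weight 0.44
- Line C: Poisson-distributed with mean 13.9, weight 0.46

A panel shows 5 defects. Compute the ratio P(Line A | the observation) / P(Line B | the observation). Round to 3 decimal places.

Only the two components matter; the odds are (π_i f_i(x)) / (π_j f_j(x)).
Poisson probabilities:
  L_A = e^(−2.4)·2.4^5/5! = 0.0601961
  L_B = e^(−5.7)·5.7^5/5! = 0.16777
  L_C = e^(−13.9)·13.9^5/5! = 0.00397374
0.00601961 / 0.0738188 ≈ 0.082

0.082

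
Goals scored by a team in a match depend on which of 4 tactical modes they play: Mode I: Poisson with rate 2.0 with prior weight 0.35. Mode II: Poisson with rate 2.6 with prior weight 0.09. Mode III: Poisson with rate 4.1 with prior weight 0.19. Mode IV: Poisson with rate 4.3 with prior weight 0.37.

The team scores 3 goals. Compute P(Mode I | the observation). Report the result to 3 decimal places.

The responsibility of component k is P(Z=k) f_k(x) divided by Σ_j P(Z=j) f_j(x).
Poisson probabilities:
  f_I = e^(−2.0)·2.0^3/3! = 0.180447
  f_II = e^(−2.6)·2.6^3/3! = 0.217572
  f_III = e^(−4.1)·4.1^3/3! = 0.190368
  f_IV = e^(−4.3)·4.3^3/3! = 0.179799
Unnormalised posteriors:
  P(Z=I)·f_I = 0.35 × 0.180447 = 0.0631565
  P(Z=II)·f_II = 0.09 × 0.217572 = 0.0195815
  P(Z=III)·f_III = 0.19 × 0.190368 = 0.0361698
  P(Z=IV)·f_IV = 0.37 × 0.179799 = 0.0665257
Normaliser: 0.0631565 + 0.0195815 + 0.0361698 + 0.0665257 = 0.185434
Responsibility of Mode I: 0.0631565 / 0.185434 ≈ 0.341

0.341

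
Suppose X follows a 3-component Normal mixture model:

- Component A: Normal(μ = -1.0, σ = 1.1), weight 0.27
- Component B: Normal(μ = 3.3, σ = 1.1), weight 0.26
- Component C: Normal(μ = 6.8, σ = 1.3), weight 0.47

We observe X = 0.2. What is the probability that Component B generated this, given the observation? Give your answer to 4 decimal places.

By Bayes' theorem, P(k | x) = π_k f_k(x) / Σ_j π_j f_j(x).
Component likelihoods at x = 0.2:
  f_A = (1/(1.1·√(2π)))·exp(−(0.2−-1.0)²/(2·1.1²)) = 0.362675·exp(-0.59504) = 0.20003
  f_B = (1/(1.1·√(2π)))·exp(−(0.2−3.3)²/(2·1.1²)) = 0.362675·exp(-3.97107) = 0.00683757
  f_C = (1/(1.3·√(2π)))·exp(−(0.2−6.8)²/(2·1.3²)) = 0.306879·exp(-12.88757) = 7.76184e-07
Weight by the priors:
  π_A·f_A = 0.27 × 0.20003 = 0.054008
  π_B·f_B = 0.26 × 0.00683757 = 0.00177777
  π_C·f_C = 0.47 × 7.76184e-07 = 3.64806e-07
Sum: 0.054008 + 0.00177777 + 3.64806e-07 = 0.0557861
P(Component B | 0.2) = 0.00177777 / 0.0557861 ≈ 0.0319

0.0319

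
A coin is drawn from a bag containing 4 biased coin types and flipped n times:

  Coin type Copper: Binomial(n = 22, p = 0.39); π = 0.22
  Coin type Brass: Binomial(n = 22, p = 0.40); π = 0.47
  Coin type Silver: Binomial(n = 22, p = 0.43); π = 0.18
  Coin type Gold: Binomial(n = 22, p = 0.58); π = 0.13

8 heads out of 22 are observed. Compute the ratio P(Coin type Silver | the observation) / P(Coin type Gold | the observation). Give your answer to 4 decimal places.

Since P(k|x) ∝ π_k f_k(x), the posterior odds are π_i f_i(x) / (π_j f_j(x)).
Evaluate each component's likelihood at the observed value:
  L_Copper = C(22,8)·0.39^8·0.61^14 = 319770·0.000535201·0.000987683 = 0.169033
  L_Brass = C(22,8)·0.40^8·0.60^14 = 319770·0.00065536·0.000783642 = 0.164223
  L_Silver = C(22,8)·0.43^8·0.57^14 = 319770·0.00116882·0.000382162 = 0.142835
  L_Gold = C(22,8)·0.58^8·0.42^14 = 319770·0.0128063·5.31484e-06 = 0.0217647
0.0257102 / 0.0028294 ≈ 9.0868

9.0868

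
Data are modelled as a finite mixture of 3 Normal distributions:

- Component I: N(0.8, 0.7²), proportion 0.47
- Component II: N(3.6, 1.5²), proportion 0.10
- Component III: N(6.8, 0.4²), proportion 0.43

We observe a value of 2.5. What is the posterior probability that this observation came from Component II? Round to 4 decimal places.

0.5916

Apply Bayes' rule: the posterior for each component is proportional to its prior times its likelihood at x.
Component likelihoods at x = 2.5:
  L_I = (1/(0.7·√(2π)))·exp(−(2.5−0.8)²/(2·0.7²)) = 0.569918·exp(-2.94898) = 0.0298598
  L_II = (1/(1.5·√(2π)))·exp(−(2.5−3.6)²/(2·1.5²)) = 0.265962·exp(-0.26889) = 0.203255
  L_III = (1/(0.4·√(2π)))·exp(−(2.5−6.8)²/(2·0.4²)) = 0.997356·exp(-57.78125) = 8.03104e-26
Multiply by the mixture weights:
  w_I·L_I = 0.47 × 0.0298598 = 0.0140341
  w_II·L_II = 0.10 × 0.203255 = 0.0203255
  w_III·L_III = 0.43 × 8.03104e-26 = 3.45335e-26
Marginal: 0.0140341 + 0.0203255 + 3.45335e-26 = 0.0343596
So the posterior for Component II is 0.0203255 / 0.0343596 ≈ 0.5916.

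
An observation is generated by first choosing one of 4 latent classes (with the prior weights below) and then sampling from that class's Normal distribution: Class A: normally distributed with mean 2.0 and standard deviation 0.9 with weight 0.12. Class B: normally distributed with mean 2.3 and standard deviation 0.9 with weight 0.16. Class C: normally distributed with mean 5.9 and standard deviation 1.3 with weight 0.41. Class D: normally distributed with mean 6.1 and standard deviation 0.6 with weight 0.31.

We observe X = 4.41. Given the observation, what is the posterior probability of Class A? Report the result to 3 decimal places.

P(component k | x) = P(Z=k)·f_k(x) / marginal(x), where marginal(x) = Σ_j P(Z=j)·f_j(x).
Evaluate each component's likelihood at the observed value:
  f_A = 0.0122918
  f_B = 0.028388
  f_C = 0.159114
  f_D = 0.0125892
Weight by the priors:
  P(Z=A)·f_A = 0.12 × 0.0122918 = 0.00147501
  P(Z=B)·f_B = 0.16 × 0.028388 = 0.00454208
  P(Z=C)·f_C = 0.41 × 0.159114 = 0.0652366
  P(Z=D)·f_D = 0.31 × 0.0125892 = 0.00390264
Sum: 0.00147501 + 0.00454208 + 0.0652366 + 0.00390264 = 0.0751563
P(Class A | the observation) = 0.00147501 / 0.0751563 ≈ 0.020

0.020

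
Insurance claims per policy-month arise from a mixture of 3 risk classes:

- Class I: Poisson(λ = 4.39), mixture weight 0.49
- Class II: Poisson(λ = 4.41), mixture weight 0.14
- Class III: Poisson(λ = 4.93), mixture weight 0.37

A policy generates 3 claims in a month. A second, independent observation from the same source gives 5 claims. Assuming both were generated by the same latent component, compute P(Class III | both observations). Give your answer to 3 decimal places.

P(component k | x) = π_k·f_k(x) / marginal(x), where marginal(x) = Σ_j π_j·f_j(x).
Since both observations come from the same component, the likelihood for component k is f_k(x₁)·f_k(x₂).
  p_I = [0.17486] × [0.168496] = 0.0294631
  p_II = [0.17375] × [0.168956] = 0.0293561
  p_III = [0.144317] × [0.175381] = 0.0253104
Prior × likelihood for each component:
  π_I·p_I = 0.49 × 0.0294631 = 0.0144369
  π_II·p_II = 0.14 × 0.0293561 = 0.00410986
  π_III·p_III = 0.37 × 0.0253104 = 0.00936485
Evidence: 0.0144369 + 0.00410986 + 0.00936485 = 0.0279116
Responsibility of Class III: 0.00936485 / 0.0279116 ≈ 0.336

0.336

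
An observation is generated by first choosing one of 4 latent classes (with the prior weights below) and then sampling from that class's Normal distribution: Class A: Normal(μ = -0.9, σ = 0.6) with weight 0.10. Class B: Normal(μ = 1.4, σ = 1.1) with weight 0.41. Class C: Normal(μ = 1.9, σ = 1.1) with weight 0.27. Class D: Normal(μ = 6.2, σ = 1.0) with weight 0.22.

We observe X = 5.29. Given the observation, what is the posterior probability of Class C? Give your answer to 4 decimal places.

The responsibility of component k is π_k f_k(x) divided by Σ_j π_j f_j(x).
Evaluate each component's likelihood at the observed value:
  L_A = 5.14036e-24
  L_B = 0.000698076
  L_C = 0.00314151
  L_D = 0.263688
Weight by the priors:
  π_A·L_A = 0.10 × 5.14036e-24 = 5.14036e-25
  π_B·L_B = 0.41 × 0.000698076 = 0.000286211
  π_C·L_C = 0.27 × 0.00314151 = 0.000848209
  π_D·L_D = 0.22 × 0.263688 = 0.0580114
Evidence: 5.14036e-25 + 0.000286211 + 0.000848209 + 0.0580114 = 0.0591458
Responsibility of Class C: 0.000848209 / 0.0591458 ≈ 0.0143

0.0143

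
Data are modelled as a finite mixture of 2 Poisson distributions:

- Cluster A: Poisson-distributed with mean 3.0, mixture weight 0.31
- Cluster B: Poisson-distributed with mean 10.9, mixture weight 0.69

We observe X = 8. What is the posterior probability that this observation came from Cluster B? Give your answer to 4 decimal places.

The responsibility of component k is π_k f_k(x) divided by Σ_j π_j f_j(x).
Evaluate each component's likelihood at the observed value:
  L_A = e^(−3.0)·3.0^8/8! = 0.00810151
  L_B = e^(−10.9)·10.9^8/8! = 0.0912182
Prior × likelihood for each component:
  π_A·L_A = 0.31 × 0.00810151 = 0.00251147
  π_B·L_B = 0.69 × 0.0912182 = 0.0629406
Normaliser: 0.00251147 + 0.0629406 = 0.065452
Responsibility of Cluster B: 0.0629406 / 0.065452 ≈ 0.9616

0.9616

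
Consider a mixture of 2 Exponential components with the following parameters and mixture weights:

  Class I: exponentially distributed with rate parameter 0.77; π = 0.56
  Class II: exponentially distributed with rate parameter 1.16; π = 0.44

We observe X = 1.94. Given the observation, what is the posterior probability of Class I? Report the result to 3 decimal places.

0.643

Apply Bayes' rule: the posterior for each component is proportional to its prior times its likelihood at x.
Evaluate each component's likelihood at the observed value:
  p_I = 0.172879
  p_II = 0.122214
Weight by the priors:
  π_I·p_I = 0.56 × 0.172879 = 0.0968121
  π_II·p_II = 0.44 × 0.122214 = 0.0537743
Normaliser: 0.0968121 + 0.0537743 = 0.150586
So the posterior for Class I is 0.0968121 / 0.150586 ≈ 0.643.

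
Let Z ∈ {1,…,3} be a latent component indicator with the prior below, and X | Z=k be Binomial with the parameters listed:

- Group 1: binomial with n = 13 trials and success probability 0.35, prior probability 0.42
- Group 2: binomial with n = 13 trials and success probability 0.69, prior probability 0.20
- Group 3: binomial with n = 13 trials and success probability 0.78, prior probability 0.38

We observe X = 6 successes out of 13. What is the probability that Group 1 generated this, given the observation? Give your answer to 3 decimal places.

P(component k | x) = π_k·f_k(x) / marginal(x), where marginal(x) = Σ_j π_j·f_j(x).
Evaluate each component's likelihood at the observed value:
  p_1 = 0.154639
  p_2 = 0.0509499
  p_3 = 0.00963926
Unnormalised posteriors:
  π_1·p_1 = 0.42 × 0.154639 = 0.0649484
  π_2·p_2 = 0.20 × 0.0509499 = 0.01019
  π_3·p_3 = 0.38 × 0.00963926 = 0.00366292
Denominator: 0.0649484 + 0.01019 + 0.00366292 = 0.0788013
P(Group 1 | x) ≈ 0.824

0.824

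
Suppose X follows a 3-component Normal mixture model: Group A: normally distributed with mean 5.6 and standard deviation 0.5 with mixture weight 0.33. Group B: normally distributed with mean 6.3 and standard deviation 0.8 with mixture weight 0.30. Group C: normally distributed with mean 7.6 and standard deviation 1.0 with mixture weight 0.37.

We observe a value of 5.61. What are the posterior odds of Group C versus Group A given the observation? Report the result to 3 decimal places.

0.077

Only the two components matter; the odds are (π_i f_i(x)) / (π_j f_j(x)).
Evaluate each component's likelihood at the observed value:
  p_A = (1/(0.5·√(2π)))·exp(−(5.61−5.6)²/(2·0.5²)) = 0.797885·exp(-0.00020) = 0.797725
  p_B = (1/(0.8·√(2π)))·exp(−(5.61−6.3)²/(2·0.8²)) = 0.498678·exp(-0.37195) = 0.343782
  p_C = (1/(1.0·√(2π)))·exp(−(5.61−7.6)²/(2·1.0²)) = 0.398942·exp(-1.98005) = 0.0550789
Posterior odds = (π_C·p_C) / (π_A·p_A) = (0.37·0.0550789) / (0.33·0.797725) = 0.0203792 / 0.263249 ≈ 0.077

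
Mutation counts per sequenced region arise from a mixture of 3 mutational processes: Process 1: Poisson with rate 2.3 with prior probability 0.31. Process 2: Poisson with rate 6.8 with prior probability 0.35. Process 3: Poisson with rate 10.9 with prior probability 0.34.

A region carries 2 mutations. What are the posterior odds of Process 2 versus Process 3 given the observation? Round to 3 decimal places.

24.175

Only the two components matter; the odds are (π_i f_i(x)) / (π_j f_j(x)).
Poisson probabilities:
  L_1 = e^(−2.3)·2.3^2/2! = 0.265185
  L_2 = e^(−6.8)·6.8^2/2! = 0.0257505
  L_3 = e^(−10.9)·10.9^2/2! = 0.00109651
Odds = (0.35/0.34) × (0.0257505/0.00109651) = 1.02941 × 23.484 ≈ 24.175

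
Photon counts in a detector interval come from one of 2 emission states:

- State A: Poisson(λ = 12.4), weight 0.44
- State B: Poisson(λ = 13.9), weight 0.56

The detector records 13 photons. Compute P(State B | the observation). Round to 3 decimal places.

Apply Bayes' rule: the posterior for each component is proportional to its prior times its likelihood at x.
Evaluate each component's likelihood at the observed value:
  p_A = 0.10838
  p_B = 0.106713
Weight by the priors:
  π_A·p_A = 0.44 × 0.10838 = 0.0476873
  π_B·p_B = 0.56 × 0.106713 = 0.0597595
Denominator: 0.0476873 + 0.0597595 = 0.107447
Responsibility of State B: 0.0597595 / 0.107447 ≈ 0.556

0.556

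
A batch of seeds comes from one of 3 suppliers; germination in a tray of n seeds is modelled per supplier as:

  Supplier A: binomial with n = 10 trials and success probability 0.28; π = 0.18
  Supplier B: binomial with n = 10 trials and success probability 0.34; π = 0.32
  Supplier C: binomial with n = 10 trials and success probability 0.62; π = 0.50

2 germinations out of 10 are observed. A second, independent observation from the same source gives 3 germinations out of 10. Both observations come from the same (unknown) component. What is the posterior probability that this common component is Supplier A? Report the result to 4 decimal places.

0.4381

Posterior ∝ prior × likelihood, so P(k | x) ∝ w_k f_k(x); normalise over all components.
Since both observations come from the same component, the likelihood for component k is f_k(x₁)·f_k(x₂).
  f_A = [0.254794] × [0.26423] = 0.0673242
  f_B = [0.187293] × [0.257292] = 0.0481889
  f_C = [0.00752081] × [0.0327221] = 0.000246097
Unnormalised posteriors:
  w_A·f_A = 0.18 × 0.0673242 = 0.0121184
  w_B·f_B = 0.32 × 0.0481889 = 0.0154205
  w_C·f_C = 0.50 × 0.000246097 = 0.000123048
Denominator: 0.0121184 + 0.0154205 + 0.000123048 = 0.0276619
Responsibility of Supplier A: 0.0121184 / 0.0276619 ≈ 0.4381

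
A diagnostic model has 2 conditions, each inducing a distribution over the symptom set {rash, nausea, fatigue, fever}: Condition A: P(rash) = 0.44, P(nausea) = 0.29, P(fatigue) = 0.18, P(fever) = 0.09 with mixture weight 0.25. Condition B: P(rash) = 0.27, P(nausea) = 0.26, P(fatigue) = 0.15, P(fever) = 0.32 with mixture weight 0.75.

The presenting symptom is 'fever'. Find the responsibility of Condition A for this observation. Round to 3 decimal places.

0.086

Apply Bayes' rule: the posterior for each component is proportional to its prior times its likelihood at x.
Evaluate each component's likelihood at the observed value:
  L_A = 0.09
  L_B = 0.32
Prior × likelihood for each component:
  P(Z=A)·L_A = 0.25 × 0.09 = 0.0225
  P(Z=B)·L_B = 0.75 × 0.32 = 0.24
Marginal: 0.0225 + 0.24 = 0.2625
P(Condition A | x) = 0.0225 / 0.2625 ≈ 0.086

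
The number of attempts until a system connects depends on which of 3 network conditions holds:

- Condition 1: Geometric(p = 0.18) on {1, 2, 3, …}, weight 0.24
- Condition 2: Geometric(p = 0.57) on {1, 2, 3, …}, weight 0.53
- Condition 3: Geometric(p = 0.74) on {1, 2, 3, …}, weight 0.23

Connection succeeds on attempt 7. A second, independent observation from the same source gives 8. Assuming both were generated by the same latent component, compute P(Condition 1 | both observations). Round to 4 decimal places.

By Bayes' theorem, P(k | x) = w_k f_k(x) / Σ_j w_j f_j(x).
Since both observations come from the same component, the likelihood for component k is f_k(x₁)·f_k(x₂).
  p_1 = [0.0547212] × [0.0448714] = 0.00245542
  p_2 = [0.00360318] × [0.00154937] = 5.58264e-06
  p_3 = [0.000228598] × [5.94354e-05] = 1.35868e-08
Weight by the priors:
  w_1·p_1 = 0.24 × 0.00245542 = 0.0005893
  w_2·p_2 = 0.53 × 5.58264e-06 = 2.9588e-06
  w_3·p_3 = 0.23 × 1.35868e-08 = 3.12496e-09
Normaliser: 0.0005893 + 2.9588e-06 + 3.12496e-09 = 0.000592262
Responsibility of Condition 1: 0.0005893 / 0.000592262 ≈ 0.9950

0.9950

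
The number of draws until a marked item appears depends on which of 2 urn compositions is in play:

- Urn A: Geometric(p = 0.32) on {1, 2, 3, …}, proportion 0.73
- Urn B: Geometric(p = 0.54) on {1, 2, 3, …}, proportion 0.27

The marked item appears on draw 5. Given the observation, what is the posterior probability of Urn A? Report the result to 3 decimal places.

0.884

Apply Bayes' rule: the posterior for each component is proportional to its prior times its likelihood at x.
Component likelihoods at x = 5:
  p_A = 0.32·(1−0.32)^4 = 0.32·0.213814 = 0.0684204
  p_B = 0.54·(1−0.54)^4 = 0.54·0.0447746 = 0.0241783
Prior × likelihood for each component:
  π_A·p_A = 0.73 × 0.0684204 = 0.0499469
  π_B·p_B = 0.27 × 0.0241783 = 0.00652813
Normaliser: 0.0499469 + 0.00652813 = 0.056475
Responsibility of Urn A: 0.0499469 / 0.056475 ≈ 0.884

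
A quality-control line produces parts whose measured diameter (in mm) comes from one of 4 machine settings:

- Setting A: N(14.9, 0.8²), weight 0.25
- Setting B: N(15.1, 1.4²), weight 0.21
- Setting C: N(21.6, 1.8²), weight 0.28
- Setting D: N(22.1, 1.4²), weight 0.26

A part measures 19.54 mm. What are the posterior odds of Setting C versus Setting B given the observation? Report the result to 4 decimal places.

82.3082

The posterior odds equal the prior odds times the likelihood ratio: (π_i/π_j)·(f_i(x)/f_j(x)).
Evaluate each component's likelihood at the observed value:
  f_A = (1/(0.8·√(2π)))·exp(−(19.54−14.9)²/(2·0.8²)) = 0.498678·exp(-16.82000) = 2.47165e-08
  f_B = (1/(1.4·√(2π)))·exp(−(19.54−15.1)²/(2·1.4²)) = 0.284959·exp(-5.02898) = 0.00186519
  f_C = (1/(1.8·√(2π)))·exp(−(19.54−21.6)²/(2·1.8²)) = 0.221635·exp(-0.65488) = 0.115141
  f_D = (1/(1.4·√(2π)))·exp(−(19.54−22.1)²/(2·1.4²)) = 0.284959·exp(-1.67184) = 0.0535442
0.0322394 / 0.000391691 ≈ 82.3082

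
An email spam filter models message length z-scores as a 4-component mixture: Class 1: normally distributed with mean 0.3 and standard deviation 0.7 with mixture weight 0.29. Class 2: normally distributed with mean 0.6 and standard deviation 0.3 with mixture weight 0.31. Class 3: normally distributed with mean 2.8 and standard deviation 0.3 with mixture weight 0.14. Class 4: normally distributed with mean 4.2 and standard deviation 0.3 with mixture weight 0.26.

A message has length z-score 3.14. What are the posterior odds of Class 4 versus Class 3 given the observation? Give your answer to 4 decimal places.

0.0069

The posterior odds equal the prior odds times the likelihood ratio: (w_i/w_j)·(f_i(x)/f_j(x)).
Component likelihoods at x = 3.14:
  L_1 = 0.000151873
  L_2 = 3.61168e-16
  L_3 = 0.699641
  L_4 = 0.00258718
0.000672666 / 0.0979497 ≈ 0.0069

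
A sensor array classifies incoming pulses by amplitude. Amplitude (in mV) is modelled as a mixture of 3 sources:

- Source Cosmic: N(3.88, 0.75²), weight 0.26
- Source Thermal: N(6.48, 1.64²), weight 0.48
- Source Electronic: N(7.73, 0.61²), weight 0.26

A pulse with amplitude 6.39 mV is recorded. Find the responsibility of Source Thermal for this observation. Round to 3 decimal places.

0.881

The responsibility of component k is P(Z=k) f_k(x) divided by Σ_j P(Z=j) f_j(x).
Evaluate each component's likelihood at the observed value:
  L_Cosmic = 0.0019668
  L_Thermal = 0.242891
  L_Electronic = 0.0585758
Weight by the priors:
  P(Z=Cosmic)·L_Cosmic = 0.26 × 0.0019668 = 0.000511369
  P(Z=Thermal)·L_Thermal = 0.48 × 0.242891 = 0.116588
  P(Z=Electronic)·L_Electronic = 0.26 × 0.0585758 = 0.0152297
Sum: 0.000511369 + 0.116588 + 0.0152297 = 0.132329
P(Source Thermal | x) = 0.116588 / 0.132329 ≈ 0.881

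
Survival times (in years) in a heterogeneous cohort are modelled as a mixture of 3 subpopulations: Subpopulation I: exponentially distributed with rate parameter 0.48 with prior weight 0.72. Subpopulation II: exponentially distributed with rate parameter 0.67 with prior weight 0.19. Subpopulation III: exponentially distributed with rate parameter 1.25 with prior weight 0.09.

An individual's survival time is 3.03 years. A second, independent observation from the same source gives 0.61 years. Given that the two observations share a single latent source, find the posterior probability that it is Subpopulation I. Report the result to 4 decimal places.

By Bayes' theorem, P(k | x) = π_k f_k(x) / Σ_j π_j f_j(x).
Since both observations come from the same component, the likelihood for component k is f_k(x₁)·f_k(x₂).
  L_I = [0.112099] × [0.358162] = 0.0401498
  L_II = [0.087986] × [0.445224] = 0.0391735
  L_III = [0.0283152] × [0.583123] = 0.0165113
Weight by the priors:
  π_I·L_I = 0.72 × 0.0401498 = 0.0289078
  π_II·L_II = 0.19 × 0.0391735 = 0.00744296
  π_III·L_III = 0.09 × 0.0165113 = 0.00148601
Evidence: 0.0289078 + 0.00744296 + 0.00148601 = 0.0378368
Responsibility of Subpopulation I: 0.0289078 / 0.0378368 ≈ 0.7640

0.7640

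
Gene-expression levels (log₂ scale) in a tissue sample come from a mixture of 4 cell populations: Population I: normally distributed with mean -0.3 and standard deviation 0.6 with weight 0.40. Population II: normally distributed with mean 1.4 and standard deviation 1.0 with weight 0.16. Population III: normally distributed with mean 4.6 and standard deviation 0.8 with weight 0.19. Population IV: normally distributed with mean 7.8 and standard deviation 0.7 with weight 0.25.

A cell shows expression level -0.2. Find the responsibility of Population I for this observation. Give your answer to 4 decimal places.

By Bayes' theorem, P(k | x) = w_k f_k(x) / Σ_j w_j f_j(x).
Component likelihoods at x = -0.2:
  f_I = 0.655733
  f_II = 0.110921
  f_III = 7.59485e-09
  f_IV = 2.47584e-29
Multiply by the mixture weights:
  w_I·f_I = 0.40 × 0.655733 = 0.262293
  w_II·f_II = 0.16 × 0.110921 = 0.0177473
  w_III·f_III = 0.19 × 7.59485e-09 = 1.44302e-09
  w_IV·f_IV = 0.25 × 2.47584e-29 = 6.18961e-30
Denominator: 0.262293 + 0.0177473 + 1.44302e-09 + 6.18961e-30 = 0.28004
P(Population I | x) = 0.262293 / 0.28004 ≈ 0.9366

0.9366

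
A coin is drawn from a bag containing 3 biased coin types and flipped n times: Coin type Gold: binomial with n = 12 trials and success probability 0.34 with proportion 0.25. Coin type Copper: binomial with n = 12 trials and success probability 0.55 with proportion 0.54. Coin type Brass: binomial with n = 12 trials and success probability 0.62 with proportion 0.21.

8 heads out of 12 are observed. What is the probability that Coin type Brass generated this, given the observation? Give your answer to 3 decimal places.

0.330

The responsibility of component k is w_k f_k(x) divided by Σ_j w_j f_j(x).
Evaluate each component's likelihood at the observed value:
  L_Gold = C(12,8)·0.34^8·0.66^4 = 495·0.000178579·0.189747 = 0.0167731
  L_Copper = C(12,8)·0.55^8·0.45^4 = 495·0.00837339·0.0410062 = 0.169964
  L_Brass = C(12,8)·0.62^8·0.38^4 = 495·0.021834·0.0208514 = 0.225358
Prior × likelihood for each component:
  w_Gold·L_Gold = 0.25 × 0.0167731 = 0.00419326
  w_Copper·L_Copper = 0.54 × 0.169964 = 0.0917805
  w_Brass·L_Brass = 0.21 × 0.225358 = 0.0473252
Denominator: 0.00419326 + 0.0917805 + 0.0473252 = 0.143299
So the posterior for Coin type Brass is 0.0473252 / 0.143299 ≈ 0.330.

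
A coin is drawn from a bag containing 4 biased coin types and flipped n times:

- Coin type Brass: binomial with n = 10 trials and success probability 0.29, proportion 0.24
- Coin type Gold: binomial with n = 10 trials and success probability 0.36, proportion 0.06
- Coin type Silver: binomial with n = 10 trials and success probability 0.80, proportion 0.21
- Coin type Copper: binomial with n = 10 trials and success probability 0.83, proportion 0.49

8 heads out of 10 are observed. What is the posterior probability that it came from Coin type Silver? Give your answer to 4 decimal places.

By Bayes' theorem, P(k | x) = π_k f_k(x) / Σ_j π_j f_j(x).
Evaluate each component's likelihood at the observed value:
  L_Brass = 0.00113478
  L_Gold = 0.00519987
  L_Silver = 0.30199
  L_Copper = 0.292911
Prior × likelihood for each component:
  π_Brass·L_Brass = 0.24 × 0.00113478 = 0.000272348
  π_Gold·L_Gold = 0.06 × 0.00519987 = 0.000311992
  π_Silver·L_Silver = 0.21 × 0.30199 = 0.0634179
  π_Copper·L_Copper = 0.49 × 0.292911 = 0.143526
Normaliser: 0.000272348 + 0.000311992 + 0.0634179 + 0.143526 = 0.207528
Responsibility of Coin type Silver: 0.0634179 / 0.207528 ≈ 0.3056

0.3056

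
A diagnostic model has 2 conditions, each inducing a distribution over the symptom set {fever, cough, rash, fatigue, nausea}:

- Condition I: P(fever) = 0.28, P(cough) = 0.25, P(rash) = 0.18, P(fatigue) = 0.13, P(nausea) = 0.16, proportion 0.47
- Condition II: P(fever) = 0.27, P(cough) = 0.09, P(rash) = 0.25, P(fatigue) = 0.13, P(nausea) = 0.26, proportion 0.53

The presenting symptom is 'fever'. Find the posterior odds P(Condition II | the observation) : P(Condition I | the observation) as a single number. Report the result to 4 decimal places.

Since P(k|x) ∝ P(Z=k) f_k(x), the posterior odds are P(Z=i) f_i(x) / (P(Z=j) f_j(x)).
Evaluate each component's likelihood at the observed value:
  L_I = 0.28
  L_II = 0.27
Odds = (0.53/0.47) × (0.27/0.28) = 1.12766 × 0.964286 ≈ 1.0874

1.0874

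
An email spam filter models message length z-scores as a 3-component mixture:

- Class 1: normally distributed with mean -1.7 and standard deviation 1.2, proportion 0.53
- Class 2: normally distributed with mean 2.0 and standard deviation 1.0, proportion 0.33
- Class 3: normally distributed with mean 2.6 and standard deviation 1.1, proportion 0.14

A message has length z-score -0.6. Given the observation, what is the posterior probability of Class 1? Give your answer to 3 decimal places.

0.957

The responsibility of component k is w_k f_k(x) divided by Σ_j w_j f_j(x).
Component likelihoods at x = -0.6:
  p_1 = 0.218406
  p_2 = 0.013583
  p_3 = 0.00527038
Unnormalised posteriors:
  w_1·p_1 = 0.53 × 0.218406 = 0.115755
  w_2·p_2 = 0.33 × 0.013583 = 0.00448238
  w_3·p_3 = 0.14 × 0.00527038 = 0.000737853
Marginal: 0.115755 + 0.00448238 + 0.000737853 = 0.120975
Responsibility of Class 1: 0.115755 / 0.120975 ≈ 0.957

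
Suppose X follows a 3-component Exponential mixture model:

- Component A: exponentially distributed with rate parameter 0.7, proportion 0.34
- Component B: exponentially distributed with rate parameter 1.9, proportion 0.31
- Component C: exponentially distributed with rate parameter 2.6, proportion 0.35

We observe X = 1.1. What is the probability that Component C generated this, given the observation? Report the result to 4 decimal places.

By Bayes' theorem, P(k | x) = w_k f_k(x) / Σ_j w_j f_j(x).
Exponential densities:
  f_A = 0.7·e^(−0.7·1.1) = 0.7·e^(−0.7700) = 0.324109
  f_B = 1.9·e^(−1.9·1.1) = 1.9·e^(−2.0900) = 0.235006
  f_C = 2.6·e^(−2.6·1.1) = 2.6·e^(−2.8600) = 0.148899
Multiply by the mixture weights:
  w_A·f_A = 0.34 × 0.324109 = 0.110197
  w_B·f_B = 0.31 × 0.235006 = 0.0728517
  w_C·f_C = 0.35 × 0.148899 = 0.0521146
Normaliser: 0.110197 + 0.0728517 + 0.0521146 = 0.235163
So the posterior for Component C is 0.0521146 / 0.235163 ≈ 0.2216.

0.2216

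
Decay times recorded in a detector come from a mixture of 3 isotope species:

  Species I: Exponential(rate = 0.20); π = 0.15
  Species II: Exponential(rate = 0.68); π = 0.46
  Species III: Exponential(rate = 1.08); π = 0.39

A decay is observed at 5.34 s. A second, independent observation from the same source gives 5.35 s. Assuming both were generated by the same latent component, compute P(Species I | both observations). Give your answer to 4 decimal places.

0.8226

P(component k | x) = π_k·f_k(x) / marginal(x), where marginal(x) = Σ_j π_j·f_j(x).
Since both observations come from the same component, the likelihood for component k is f_k(x₁)·f_k(x₂).
  p_I = [0.20·e^(−0.20·5.34) = 0.20·e^(−1.0680) = 0.068739] × [0.0686017] = 0.00471562
  p_II = [0.68·e^(−0.68·5.34) = 0.68·e^(−3.6312) = 0.0180094] × [0.0178873] = 0.00032214
  p_III = [1.08·e^(−1.08·5.34) = 1.08·e^(−5.7672) = 0.00337879] × [0.00334249] = 1.12936e-05
Weight by the priors:
  π_I·p_I = 0.15 × 0.00471562 = 0.000707342
  π_II·p_II = 0.46 × 0.00032214 = 0.000148184
  π_III·p_III = 0.39 × 1.12936e-05 = 4.40449e-06
Denominator: 0.000707342 + 0.000148184 + 4.40449e-06 = 0.000859931
So the posterior for Species I is 0.000707342 / 0.000859931 ≈ 0.8226.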